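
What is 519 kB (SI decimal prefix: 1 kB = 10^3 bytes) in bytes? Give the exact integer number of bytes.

519 × 1,000 = 519,000 bytes

519,000 bytes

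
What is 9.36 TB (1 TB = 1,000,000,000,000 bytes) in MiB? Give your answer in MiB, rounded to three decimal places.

9.36 TB = 9.36 × 10^12 bytes = 9,360,000,000,000 bytes
1 MiB = 2^20 bytes = 1,048,576 bytes
9,360,000,000,000 / 1,048,576 = 8,926,391.602 MiB

8,926,391.602 MiB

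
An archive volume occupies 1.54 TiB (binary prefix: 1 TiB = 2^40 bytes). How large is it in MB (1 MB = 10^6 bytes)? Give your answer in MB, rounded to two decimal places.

1.54 TiB = 1.54 × 2^40 bytes = 1,693,247,906,775.04 bytes
1 MB = 10^6 bytes = 1,000,000 bytes
1,693,247,906,775.04 / 1,000,000 = 1,693,247.91 MB

1,693,247.91 MB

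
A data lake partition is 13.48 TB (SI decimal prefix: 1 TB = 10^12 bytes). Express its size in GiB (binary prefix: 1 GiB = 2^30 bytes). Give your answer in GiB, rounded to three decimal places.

12,554.228 GiB

13.48 TB = 13.48 × 10^12 bytes = 13,480,000,000,000 bytes
1 GiB = 1,073,741,824 bytes
13,480,000,000,000 / 1,073,741,824 = 12,554.228 GiB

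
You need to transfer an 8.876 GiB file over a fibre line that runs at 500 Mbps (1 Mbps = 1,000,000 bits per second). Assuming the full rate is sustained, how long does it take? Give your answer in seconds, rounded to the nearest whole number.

8.876 GiB = 9,530,532,429.824 bytes = 76,244,259,438.592 bits
500 Mbps = 500,000,000 bits/s
time = 76,244,259,438.592 / 500,000,000 = 152 s

152 seconds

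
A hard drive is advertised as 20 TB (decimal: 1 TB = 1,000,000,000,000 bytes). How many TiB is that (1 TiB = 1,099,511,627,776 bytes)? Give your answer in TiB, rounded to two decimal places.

18.19 TiB

20 TB = 20 × 10^12 bytes = 20,000,000,000,000 bytes
1 TiB = 1,099,511,627,776 bytes
20,000,000,000,000 / 1,099,511,627,776 = 18.19 TiB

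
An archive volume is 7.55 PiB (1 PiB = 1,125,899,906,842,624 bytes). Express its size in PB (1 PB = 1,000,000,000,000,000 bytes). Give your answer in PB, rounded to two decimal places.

7.55 PiB = 7.55 × 2^50 bytes = 8,500,544,296,661,811.2 bytes
1 PB = 1,000,000,000,000,000 bytes
8,500,544,296,661,811.2 / 1,000,000,000,000,000 = 8.50 PB

8.50 PB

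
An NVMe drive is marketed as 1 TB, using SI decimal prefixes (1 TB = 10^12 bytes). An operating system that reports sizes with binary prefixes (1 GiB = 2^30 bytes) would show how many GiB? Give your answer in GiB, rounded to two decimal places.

931.32 GiB

1 TB = 1 × 10^12 bytes = 1,000,000,000,000 bytes
1 GiB = 2^30 bytes = 1,073,741,824 bytes
1,000,000,000,000 / 1,073,741,824 = 931.32 GiB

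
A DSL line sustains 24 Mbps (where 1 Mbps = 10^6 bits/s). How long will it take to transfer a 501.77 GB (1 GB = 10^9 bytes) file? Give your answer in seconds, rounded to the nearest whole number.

167,257 seconds

501.77 GB = 501,770,000,000 bytes = 4,014,160,000,000 bits
24 Mbps = 24,000,000 bits/s
time = 4,014,160,000,000 / 24,000,000 = 167,257 s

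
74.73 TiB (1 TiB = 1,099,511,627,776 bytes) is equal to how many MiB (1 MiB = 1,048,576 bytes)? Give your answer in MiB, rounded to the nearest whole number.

78,360,084 MiB

74.73 TiB = 74.73 × 2^40 bytes = 82,166,503,943,700.48 bytes
1 MiB = 1,048,576 bytes
82,166,503,943,700.48 / 1,048,576 = 78,360,084 MiB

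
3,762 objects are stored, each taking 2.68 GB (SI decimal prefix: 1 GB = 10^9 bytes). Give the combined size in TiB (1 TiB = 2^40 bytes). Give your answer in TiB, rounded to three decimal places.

9.170 TiB

Total = 3,762 × 2.68 GB = 10082.16 GB
= 10082.16 × 1,000,000,000 bytes = 10,082,160,000,000 bytes
1 TiB = 1,099,511,627,776 bytes
10,082,160,000,000 / 1,099,511,627,776 = 9.170 TiB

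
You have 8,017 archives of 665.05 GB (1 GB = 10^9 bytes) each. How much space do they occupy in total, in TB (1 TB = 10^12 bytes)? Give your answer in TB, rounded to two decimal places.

Total = 8,017 × 665.05 GB = 5331705.85 GB
= 5331705.85 × 1,000,000,000 bytes = 5,331,705,850,000,000 bytes
1 TB = 1,000,000,000,000 bytes
5,331,705,850,000,000 / 1,000,000,000,000 = 5,331.71 TB

5,331.71 TB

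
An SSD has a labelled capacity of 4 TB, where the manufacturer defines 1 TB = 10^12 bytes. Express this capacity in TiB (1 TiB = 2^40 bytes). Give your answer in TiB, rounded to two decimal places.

4 TB = 4 × 10^12 bytes = 4,000,000,000,000 bytes
1 TiB = 2^40 bytes = 1,099,511,627,776 bytes
4,000,000,000,000 / 1,099,511,627,776 = 3.64 TiB

3.64 TiB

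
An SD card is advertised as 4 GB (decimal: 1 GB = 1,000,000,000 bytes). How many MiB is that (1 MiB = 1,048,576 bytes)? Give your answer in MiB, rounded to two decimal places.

4 GB = 4 × 10^9 bytes = 4,000,000,000 bytes
1 MiB = 1,048,576 bytes
4,000,000,000 / 1,048,576 = 3,814.70 MiB

3,814.70 MiB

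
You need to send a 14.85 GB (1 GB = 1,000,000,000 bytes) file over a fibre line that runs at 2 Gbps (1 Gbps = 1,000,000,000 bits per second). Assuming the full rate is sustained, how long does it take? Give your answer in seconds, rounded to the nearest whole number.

59 seconds

14.85 GB = 14,850,000,000 bytes = 118,800,000,000 bits
2 Gbps = 2,000,000,000 bits/s
time = 118,800,000,000 / 2,000,000,000 = 59 s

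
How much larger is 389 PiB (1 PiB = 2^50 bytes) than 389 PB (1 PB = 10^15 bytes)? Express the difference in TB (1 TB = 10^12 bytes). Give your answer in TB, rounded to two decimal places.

389 PiB = 389 × 1,125,899,906,842,624 = 437,975,063,761,780,736 bytes
389 PB = 389 × 1,000,000,000,000,000 = 389,000,000,000,000,000 bytes
difference = 48,975,063,761,780,736 bytes
48,975,063,761,780,736 / 1,000,000,000,000 = 48,975.06 TB

48,975.06 TB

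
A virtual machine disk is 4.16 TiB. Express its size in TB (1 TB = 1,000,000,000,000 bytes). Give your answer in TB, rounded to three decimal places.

4.16 TiB × 1,099,511,627,776 bytes/TiB = 4,573,968,371,548.16 bytes
1 TB = 1,000,000,000,000 bytes
4,573,968,371,548.16 / 1,000,000,000,000 = 4.574 TB

4.574 TB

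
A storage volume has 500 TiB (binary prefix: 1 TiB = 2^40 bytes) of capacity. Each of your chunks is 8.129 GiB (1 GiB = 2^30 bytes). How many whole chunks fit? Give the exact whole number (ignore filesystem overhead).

62,984

Capacity: 500 TiB = 549,755,813,888,000 bytes
Per item: 8.129 GiB = 8,728,447,287.296 bytes
⌊549,755,813,888,000 / 8,728,447,287.296⌋ = 62,984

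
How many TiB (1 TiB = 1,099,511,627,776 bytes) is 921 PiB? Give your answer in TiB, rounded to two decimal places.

943,104.00 TiB

921 PiB = 921 × 2^50 bytes = 1,036,953,814,202,056,704 bytes
1 TiB = 2^40 bytes = 1,099,511,627,776 bytes
1,036,953,814,202,056,704 / 1,099,511,627,776 = 943,104.00 TiB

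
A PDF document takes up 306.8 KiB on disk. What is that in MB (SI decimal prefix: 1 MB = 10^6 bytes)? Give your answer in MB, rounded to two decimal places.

306.8 KiB × 1,024 bytes/KiB = 314,163.2 bytes
1 MB = 1,000,000 bytes
314,163.2 / 1,000,000 = 0.31 MB

0.31 MB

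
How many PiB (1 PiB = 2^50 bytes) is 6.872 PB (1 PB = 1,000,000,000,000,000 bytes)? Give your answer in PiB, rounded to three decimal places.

6.104 PiB

6.872 PB = 6.872 × 10^15 bytes = 6,872,000,000,000,000 bytes
1 PiB = 2^50 bytes = 1,125,899,906,842,624 bytes
6,872,000,000,000,000 / 1,125,899,906,842,624 = 6.104 PiB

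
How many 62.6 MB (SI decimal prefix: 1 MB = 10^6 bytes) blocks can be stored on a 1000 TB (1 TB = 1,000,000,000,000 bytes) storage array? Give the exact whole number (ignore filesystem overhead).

15,974,440

Capacity: 1000 TB = 1,000,000,000,000,000 bytes
Per item: 62.6 MB = 62,600,000 bytes
⌊1,000,000,000,000,000 / 62,600,000⌋ = 15,974,440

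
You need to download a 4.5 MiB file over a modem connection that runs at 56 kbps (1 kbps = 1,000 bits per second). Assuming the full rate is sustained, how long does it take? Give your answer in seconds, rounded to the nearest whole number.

674 seconds

4.5 MiB = 4,718,592 bytes = 37,748,736 bits
56 kbps = 56,000 bits/s
time = 37,748,736 / 56,000 = 674 s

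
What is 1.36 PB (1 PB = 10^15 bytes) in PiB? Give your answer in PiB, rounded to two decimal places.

1.36 PB × 1,000,000,000,000,000 bytes/PB = 1,360,000,000,000,000 bytes
1 PiB = 1,125,899,906,842,624 bytes
1,360,000,000,000,000 / 1,125,899,906,842,624 = 1.21 PiB

1.21 PiB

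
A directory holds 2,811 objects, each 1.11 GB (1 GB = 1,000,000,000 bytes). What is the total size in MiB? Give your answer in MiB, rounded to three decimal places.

Total = 2,811 × 1.11 GB = 3120.21 GB
= 3120.21 × 1,000,000,000 bytes = 3,120,210,000,000 bytes
1 MiB = 1,048,576 bytes
3,120,210,000,000 / 1,048,576 = 2,975,664.139 MiB

2,975,664.139 MiB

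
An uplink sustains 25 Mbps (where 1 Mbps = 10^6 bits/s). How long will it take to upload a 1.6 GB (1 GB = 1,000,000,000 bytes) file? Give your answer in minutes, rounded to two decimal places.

1.6 GB = 1,600,000,000 bytes = 12,800,000,000 bits
25 Mbps = 25,000,000 bits/s
time = 12,800,000,000 / 25,000,000 = 512.000 s
512.000 s / 60 = 8.53 minutes

8.53 minutes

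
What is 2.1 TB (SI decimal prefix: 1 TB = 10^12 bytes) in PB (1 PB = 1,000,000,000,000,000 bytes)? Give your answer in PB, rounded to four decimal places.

0.0021 PB

2.1 TB = 2.1 × 10^12 bytes = 2,100,000,000,000 bytes
1 PB = 10^15 bytes = 1,000,000,000,000,000 bytes
2,100,000,000,000 / 1,000,000,000,000,000 = 0.0021 PB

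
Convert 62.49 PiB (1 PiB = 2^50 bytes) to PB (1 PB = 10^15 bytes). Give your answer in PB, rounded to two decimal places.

62.49 PiB = 62.49 × 2^50 bytes = 70,357,485,178,595,573.76 bytes
1 PB = 1,000,000,000,000,000 bytes
70,357,485,178,595,573.76 / 1,000,000,000,000,000 = 70.36 PB

70.36 PB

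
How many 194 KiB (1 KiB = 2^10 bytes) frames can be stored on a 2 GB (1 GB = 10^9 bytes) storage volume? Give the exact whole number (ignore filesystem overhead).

Capacity: 2 GB = 2,000,000,000 bytes
Per item: 194 KiB = 198,656 bytes
⌊2,000,000,000 / 198,656⌋ = 10,067

10,067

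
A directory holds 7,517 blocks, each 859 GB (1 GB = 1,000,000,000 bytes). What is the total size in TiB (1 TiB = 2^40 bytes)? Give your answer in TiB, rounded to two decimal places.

5,872.70 TiB

Total = 7,517 × 859 GB = 6,457,103 GB
= 6,457,103 × 1,000,000,000 bytes = 6,457,103,000,000,000 bytes
1 TiB = 1,099,511,627,776 bytes
6,457,103,000,000,000 / 1,099,511,627,776 = 5,872.70 TiB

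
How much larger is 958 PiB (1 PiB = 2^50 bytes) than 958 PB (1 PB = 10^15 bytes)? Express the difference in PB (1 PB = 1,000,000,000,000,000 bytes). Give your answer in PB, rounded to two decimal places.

958 PiB = 958 × 1,125,899,906,842,624 = 1,078,612,110,755,233,792 bytes
958 PB = 958 × 1,000,000,000,000,000 = 958,000,000,000,000,000 bytes
difference = 120,612,110,755,233,792 bytes
120,612,110,755,233,792 / 1,000,000,000,000,000 = 120.61 PB

120.61 PB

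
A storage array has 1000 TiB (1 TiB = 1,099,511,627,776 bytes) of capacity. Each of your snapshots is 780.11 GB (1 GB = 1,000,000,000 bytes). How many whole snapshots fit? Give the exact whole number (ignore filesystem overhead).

1,409

Capacity: 1000 TiB = 1,099,511,627,776,000 bytes
Per item: 780.11 GB = 780,110,000,000 bytes
⌊1,099,511,627,776,000 / 780,110,000,000⌋ = 1,409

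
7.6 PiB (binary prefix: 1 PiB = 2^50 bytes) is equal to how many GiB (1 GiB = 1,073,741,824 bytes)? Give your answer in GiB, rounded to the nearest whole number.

7,969,178 GiB

7.6 PiB × 1,125,899,906,842,624 bytes/PiB = 8,556,839,292,003,942.4 bytes
1 GiB = 1,073,741,824 bytes
8,556,839,292,003,942.4 / 1,073,741,824 = 7,969,178 GiB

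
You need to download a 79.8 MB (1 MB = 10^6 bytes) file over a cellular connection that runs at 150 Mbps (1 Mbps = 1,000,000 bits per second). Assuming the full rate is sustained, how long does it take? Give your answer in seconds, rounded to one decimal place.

79.8 MB = 79,800,000 bytes = 638,400,000 bits
150 Mbps = 150,000,000 bits/s
time = 638,400,000 / 150,000,000 = 4.3 s

4.3 seconds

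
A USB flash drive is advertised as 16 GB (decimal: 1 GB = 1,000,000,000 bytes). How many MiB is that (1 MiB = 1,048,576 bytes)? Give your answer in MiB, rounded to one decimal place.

16 GB = 16 × 10^9 bytes = 16,000,000,000 bytes
1 MiB = 2^20 bytes = 1,048,576 bytes
16,000,000,000 / 1,048,576 = 15,258.8 MiB

15,258.8 MiB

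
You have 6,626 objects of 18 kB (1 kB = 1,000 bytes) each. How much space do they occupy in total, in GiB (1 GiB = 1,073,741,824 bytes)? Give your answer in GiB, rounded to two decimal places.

Total = 6,626 × 18 kB = 119,268 kB
= 119,268 × 1,000 bytes = 119,268,000 bytes
1 GiB = 1,073,741,824 bytes
119,268,000 / 1,073,741,824 = 0.11 GiB

0.11 GiB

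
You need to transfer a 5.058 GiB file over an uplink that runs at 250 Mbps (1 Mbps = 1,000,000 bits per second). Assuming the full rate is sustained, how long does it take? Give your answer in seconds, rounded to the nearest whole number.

5.058 GiB = 5,430,986,145.792 bytes = 43,447,889,166.336 bits
250 Mbps = 250,000,000 bits/s
time = 43,447,889,166.336 / 250,000,000 = 174 s

174 seconds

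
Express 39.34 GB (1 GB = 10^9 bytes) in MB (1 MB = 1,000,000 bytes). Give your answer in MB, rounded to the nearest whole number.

39,340 MB

39.34 GB × 1,000,000,000 bytes/GB = 39,340,000,000 bytes
1 MB = 10^6 bytes = 1,000,000 bytes
39,340,000,000 / 1,000,000 = 39,340 MB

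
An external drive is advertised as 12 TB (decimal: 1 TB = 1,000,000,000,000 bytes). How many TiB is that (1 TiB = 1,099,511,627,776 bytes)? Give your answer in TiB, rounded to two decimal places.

12 TB = 12 × 10^12 bytes = 12,000,000,000,000 bytes
1 TiB = 2^40 bytes = 1,099,511,627,776 bytes
12,000,000,000,000 / 1,099,511,627,776 = 10.91 TiB

10.91 TiB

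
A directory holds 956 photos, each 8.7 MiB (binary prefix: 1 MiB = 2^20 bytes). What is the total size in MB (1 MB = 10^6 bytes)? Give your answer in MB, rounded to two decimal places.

8,721.22 MB

Total = 956 × 8.7 MiB = 8317.2 MiB
= 8317.2 × 1,048,576 bytes = 8,721,216,307.2 bytes
1 MB = 1,000,000 bytes
8,721,216,307.2 / 1,000,000 = 8,721.22 MB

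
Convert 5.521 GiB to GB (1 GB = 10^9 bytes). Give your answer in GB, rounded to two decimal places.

5.521 GiB = 5.521 × 2^30 bytes = 5,928,128,610.304 bytes
1 GB = 10^9 bytes = 1,000,000,000 bytes
5,928,128,610.304 / 1,000,000,000 = 5.93 GB

5.93 GB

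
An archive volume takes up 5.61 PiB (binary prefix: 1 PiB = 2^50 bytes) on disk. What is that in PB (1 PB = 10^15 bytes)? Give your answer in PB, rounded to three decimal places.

6.316 PB

5.61 PiB = 5.61 × 2^50 bytes = 6,316,298,477,387,120.64 bytes
1 PB = 10^15 bytes = 1,000,000,000,000,000 bytes
6,316,298,477,387,120.64 / 1,000,000,000,000,000 = 6.316 PB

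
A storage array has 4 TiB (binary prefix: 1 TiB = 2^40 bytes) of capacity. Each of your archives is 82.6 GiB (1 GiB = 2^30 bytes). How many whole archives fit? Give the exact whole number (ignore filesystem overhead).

49

Capacity: 4 TiB = 4,398,046,511,104 bytes
Per item: 82.6 GiB = 88,691,074,662.4 bytes
⌊4,398,046,511,104 / 88,691,074,662.4⌋ = 49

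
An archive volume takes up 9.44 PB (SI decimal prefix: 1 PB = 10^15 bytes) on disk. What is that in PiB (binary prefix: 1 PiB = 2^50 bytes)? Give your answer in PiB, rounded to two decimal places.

9.44 PB = 9.44 × 10^15 bytes = 9,440,000,000,000,000 bytes
1 PiB = 2^50 bytes = 1,125,899,906,842,624 bytes
9,440,000,000,000,000 / 1,125,899,906,842,624 = 8.38 PiB

8.38 PiB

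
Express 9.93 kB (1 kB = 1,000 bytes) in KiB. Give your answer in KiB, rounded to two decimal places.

9.70 KiB

9.93 kB × 1,000 bytes/kB = 9,930 bytes
1 KiB = 2^10 bytes = 1,024 bytes
9,930 / 1,024 = 9.70 KiB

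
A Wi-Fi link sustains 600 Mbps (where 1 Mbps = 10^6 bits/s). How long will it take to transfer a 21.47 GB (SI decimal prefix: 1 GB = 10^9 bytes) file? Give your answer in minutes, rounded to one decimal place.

21.47 GB = 21,470,000,000 bytes = 171,760,000,000 bits
600 Mbps = 600,000,000 bits/s
time = 171,760,000,000 / 600,000,000 = 286.27 s
286.27 s / 60 = 4.8 minutes

4.8 minutes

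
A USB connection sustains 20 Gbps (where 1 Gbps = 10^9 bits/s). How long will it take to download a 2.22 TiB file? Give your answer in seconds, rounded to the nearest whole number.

2.22 TiB = 2,440,915,813,662.72 bytes = 19,527,326,509,301.76 bits
20 Gbps = 20,000,000,000 bits/s
time = 19,527,326,509,301.76 / 20,000,000,000 = 976 s

976 seconds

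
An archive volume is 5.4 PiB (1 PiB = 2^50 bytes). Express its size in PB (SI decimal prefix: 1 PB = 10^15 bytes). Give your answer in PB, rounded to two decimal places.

5.4 PiB × 1,125,899,906,842,624 bytes/PiB = 6,079,859,496,950,169.6 bytes
1 PB = 10^15 bytes = 1,000,000,000,000,000 bytes
6,079,859,496,950,169.6 / 1,000,000,000,000,000 = 6.08 PB

6.08 PB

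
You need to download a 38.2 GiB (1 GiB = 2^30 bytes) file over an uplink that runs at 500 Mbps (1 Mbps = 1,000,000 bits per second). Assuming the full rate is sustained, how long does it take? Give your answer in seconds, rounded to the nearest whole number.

656 seconds

38.2 GiB = 41,016,937,676.8 bytes = 328,135,501,414.4 bits
500 Mbps = 500,000,000 bits/s
time = 328,135,501,414.4 / 500,000,000 = 656 s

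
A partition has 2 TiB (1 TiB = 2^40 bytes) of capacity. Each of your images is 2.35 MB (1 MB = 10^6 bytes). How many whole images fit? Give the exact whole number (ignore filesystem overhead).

Capacity: 2 TiB = 2,199,023,255,552 bytes
Per item: 2.35 MB = 2,350,000 bytes
⌊2,199,023,255,552 / 2,350,000⌋ = 935,754

935,754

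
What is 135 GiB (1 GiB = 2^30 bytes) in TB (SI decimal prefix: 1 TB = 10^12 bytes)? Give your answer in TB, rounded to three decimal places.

0.145 TB

135 GiB = 135 × 2^30 bytes = 144,955,146,240 bytes
1 TB = 1,000,000,000,000 bytes
144,955,146,240 / 1,000,000,000,000 = 0.145 TB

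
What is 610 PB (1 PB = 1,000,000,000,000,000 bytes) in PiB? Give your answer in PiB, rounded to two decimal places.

541.79 PiB

610 PB = 610 × 10^15 bytes = 610,000,000,000,000,000 bytes
1 PiB = 1,125,899,906,842,624 bytes
610,000,000,000,000,000 / 1,125,899,906,842,624 = 541.79 PiB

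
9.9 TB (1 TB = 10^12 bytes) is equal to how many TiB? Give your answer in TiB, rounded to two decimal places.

9.00 TiB

9.9 TB × 1,000,000,000,000 bytes/TB = 9,900,000,000,000 bytes
1 TiB = 2^40 bytes = 1,099,511,627,776 bytes
9,900,000,000,000 / 1,099,511,627,776 = 9.00 TiB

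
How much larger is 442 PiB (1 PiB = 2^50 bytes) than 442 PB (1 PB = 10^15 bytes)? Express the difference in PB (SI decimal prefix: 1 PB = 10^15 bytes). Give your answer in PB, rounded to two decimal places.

442 PiB = 442 × 1,125,899,906,842,624 = 497,647,758,824,439,808 bytes
442 PB = 442 × 1,000,000,000,000,000 = 442,000,000,000,000,000 bytes
difference = 55,647,758,824,439,808 bytes
55,647,758,824,439,808 / 1,000,000,000,000,000 = 55.65 PB

55.65 PB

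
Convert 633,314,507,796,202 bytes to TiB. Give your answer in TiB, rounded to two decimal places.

576.00 TiB

633,314,507,796,202 bytes given.
1 TiB = 2^40 bytes = 1,099,511,627,776 bytes
633,314,507,796,202 / 1,099,511,627,776 = 576.00 TiB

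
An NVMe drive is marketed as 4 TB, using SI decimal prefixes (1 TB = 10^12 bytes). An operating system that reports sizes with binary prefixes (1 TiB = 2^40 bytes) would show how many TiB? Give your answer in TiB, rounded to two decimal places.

4 TB × 1,000,000,000,000 bytes/TB = 4,000,000,000,000 bytes
1 TiB = 1,099,511,627,776 bytes
4,000,000,000,000 / 1,099,511,627,776 = 3.64 TiB

3.64 TiB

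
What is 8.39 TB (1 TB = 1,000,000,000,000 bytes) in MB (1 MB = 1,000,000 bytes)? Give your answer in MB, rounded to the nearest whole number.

8.39 TB = 8.39 × 10^12 bytes = 8,390,000,000,000 bytes
1 MB = 10^6 bytes = 1,000,000 bytes
8,390,000,000,000 / 1,000,000 = 8,390,000 MB

8,390,000 MB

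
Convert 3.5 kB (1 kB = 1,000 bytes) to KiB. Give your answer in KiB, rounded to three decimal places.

3.418 KiB

3.5 kB = 3.5 × 10^3 bytes = 3,500 bytes
1 KiB = 1,024 bytes
3,500 / 1,024 = 3.418 KiB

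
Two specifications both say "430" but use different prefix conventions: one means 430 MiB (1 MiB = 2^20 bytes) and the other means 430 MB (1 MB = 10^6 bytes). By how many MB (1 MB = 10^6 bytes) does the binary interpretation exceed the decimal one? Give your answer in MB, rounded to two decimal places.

20.89 MB

430 MiB = 430 × 1,048,576 = 450,887,680 bytes
430 MB = 430 × 1,000,000 = 430,000,000 bytes
difference = 20,887,680 bytes
20,887,680 / 1,000,000 = 20.89 MB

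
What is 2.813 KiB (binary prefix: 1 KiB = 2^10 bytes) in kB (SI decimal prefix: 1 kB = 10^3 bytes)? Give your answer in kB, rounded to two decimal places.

2.813 KiB = 2.813 × 2^10 bytes = 2,880.512 bytes
1 kB = 1,000 bytes
2,880.512 / 1,000 = 2.88 kB

2.88 kB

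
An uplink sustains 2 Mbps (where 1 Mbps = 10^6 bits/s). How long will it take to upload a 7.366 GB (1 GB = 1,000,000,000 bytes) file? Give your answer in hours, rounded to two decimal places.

8.18 hours

7.366 GB = 7,366,000,000 bytes = 58,928,000,000 bits
2 Mbps = 2,000,000 bits/s
time = 58,928,000,000 / 2,000,000 = 29,464.0000 s
29,464.0000 s / 3600 = 8.18 hours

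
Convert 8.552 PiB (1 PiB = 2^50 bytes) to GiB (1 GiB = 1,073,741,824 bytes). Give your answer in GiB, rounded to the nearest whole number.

8.552 PiB × 1,125,899,906,842,624 bytes/PiB = 9,628,696,003,318,120.448 bytes
1 GiB = 2^30 bytes = 1,073,741,824 bytes
9,628,696,003,318,120.448 / 1,073,741,824 = 8,967,422 GiB

8,967,422 GiB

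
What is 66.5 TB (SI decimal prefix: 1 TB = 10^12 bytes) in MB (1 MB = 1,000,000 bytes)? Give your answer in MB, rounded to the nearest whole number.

66.5 TB × 1,000,000,000,000 bytes/TB = 66,500,000,000,000 bytes
1 MB = 1,000,000 bytes
66,500,000,000,000 / 1,000,000 = 66,500,000 MB

66,500,000 MB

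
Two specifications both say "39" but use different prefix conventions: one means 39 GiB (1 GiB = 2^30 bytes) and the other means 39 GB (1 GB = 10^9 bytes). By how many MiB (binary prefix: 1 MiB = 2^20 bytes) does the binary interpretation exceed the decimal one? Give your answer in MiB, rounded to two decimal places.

2,742.70 MiB

39 GiB = 39 × 1,073,741,824 = 41,875,931,136 bytes
39 GB = 39 × 1,000,000,000 = 39,000,000,000 bytes
difference = 2,875,931,136 bytes
2,875,931,136 / 1,048,576 = 2,742.70 MiB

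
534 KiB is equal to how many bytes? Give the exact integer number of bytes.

534 × 1,024 = 546,816 bytes

546,816 bytes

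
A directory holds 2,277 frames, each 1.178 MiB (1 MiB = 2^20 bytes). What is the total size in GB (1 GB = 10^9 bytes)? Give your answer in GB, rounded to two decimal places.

2.81 GB

Total = 2,277 × 1.178 MiB = 2682.306 MiB
= 2682.306 × 1,048,576 bytes = 2,812,601,696.256 bytes
1 GB = 1,000,000,000 bytes
2,812,601,696.256 / 1,000,000,000 = 2.81 GB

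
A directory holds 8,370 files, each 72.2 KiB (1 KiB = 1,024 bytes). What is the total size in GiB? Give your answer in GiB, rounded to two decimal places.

0.58 GiB

Total = 8,370 × 72.2 KiB = 604,314 KiB
= 604,314 × 1,024 bytes = 618,817,536 bytes
1 GiB = 1,073,741,824 bytes
618,817,536 / 1,073,741,824 = 0.58 GiB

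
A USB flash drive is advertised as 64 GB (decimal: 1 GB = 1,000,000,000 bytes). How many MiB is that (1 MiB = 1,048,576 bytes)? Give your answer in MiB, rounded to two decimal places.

61,035.16 MiB

64 GB × 1,000,000,000 bytes/GB = 64,000,000,000 bytes
1 MiB = 1,048,576 bytes
64,000,000,000 / 1,048,576 = 61,035.16 MiB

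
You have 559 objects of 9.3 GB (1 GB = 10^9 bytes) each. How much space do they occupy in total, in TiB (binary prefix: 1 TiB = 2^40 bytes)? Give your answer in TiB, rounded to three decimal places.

4.728 TiB

Total = 559 × 9.3 GB = 5198.7 GB
= 5198.7 × 1,000,000,000 bytes = 5,198,700,000,000 bytes
1 TiB = 1,099,511,627,776 bytes
5,198,700,000,000 / 1,099,511,627,776 = 4.728 TiB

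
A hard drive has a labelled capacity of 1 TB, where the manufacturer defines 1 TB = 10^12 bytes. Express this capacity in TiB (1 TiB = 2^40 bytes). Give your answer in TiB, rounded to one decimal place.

0.9 TiB

1 TB × 1,000,000,000,000 bytes/TB = 1,000,000,000,000 bytes
1 TiB = 1,099,511,627,776 bytes
1,000,000,000,000 / 1,099,511,627,776 = 0.9 TiB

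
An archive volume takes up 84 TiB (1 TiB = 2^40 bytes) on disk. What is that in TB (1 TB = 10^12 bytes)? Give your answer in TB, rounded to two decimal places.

92.36 TB

84 TiB = 84 × 2^40 bytes = 92,358,976,733,184 bytes
1 TB = 1,000,000,000,000 bytes
92,358,976,733,184 / 1,000,000,000,000 = 92.36 TB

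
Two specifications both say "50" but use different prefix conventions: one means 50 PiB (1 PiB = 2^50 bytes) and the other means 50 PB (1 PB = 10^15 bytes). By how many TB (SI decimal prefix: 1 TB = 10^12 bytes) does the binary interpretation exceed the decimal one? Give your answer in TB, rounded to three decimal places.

6,294.995 TB

50 PiB = 50 × 1,125,899,906,842,624 = 56,294,995,342,131,200 bytes
50 PB = 50 × 1,000,000,000,000,000 = 50,000,000,000,000,000 bytes
difference = 6,294,995,342,131,200 bytes
6,294,995,342,131,200 / 1,000,000,000,000 = 6,294.995 TB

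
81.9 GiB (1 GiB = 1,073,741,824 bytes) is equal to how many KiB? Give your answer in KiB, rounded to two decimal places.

81.9 GiB = 81.9 × 2^30 bytes = 87,939,455,385.6 bytes
1 KiB = 2^10 bytes = 1,024 bytes
87,939,455,385.6 / 1,024 = 85,878,374.40 KiB

85,878,374.40 KiB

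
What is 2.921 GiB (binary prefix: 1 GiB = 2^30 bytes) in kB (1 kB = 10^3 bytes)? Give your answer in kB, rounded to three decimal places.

3,136,399.868 kB

2.921 GiB × 1,073,741,824 bytes/GiB = 3,136,399,867.904 bytes
1 kB = 10^3 bytes = 1,000 bytes
3,136,399,867.904 / 1,000 = 3,136,399.868 kB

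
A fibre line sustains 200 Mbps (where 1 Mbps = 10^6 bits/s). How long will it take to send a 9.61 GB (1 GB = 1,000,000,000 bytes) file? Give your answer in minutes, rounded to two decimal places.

9.61 GB = 9,610,000,000 bytes = 76,880,000,000 bits
200 Mbps = 200,000,000 bits/s
time = 76,880,000,000 / 200,000,000 = 384.400 s
384.400 s / 60 = 6.41 minutes

6.41 minutes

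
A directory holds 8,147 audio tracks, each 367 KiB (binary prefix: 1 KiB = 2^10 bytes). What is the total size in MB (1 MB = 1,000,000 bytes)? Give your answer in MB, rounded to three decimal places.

Total = 8,147 × 367 KiB = 2,989,949 KiB
= 2,989,949 × 1,024 bytes = 3,061,707,776 bytes
1 MB = 1,000,000 bytes
3,061,707,776 / 1,000,000 = 3,061.708 MB

3,061.708 MB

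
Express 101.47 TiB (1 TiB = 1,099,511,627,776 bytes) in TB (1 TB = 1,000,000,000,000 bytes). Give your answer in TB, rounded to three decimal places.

101.47 TiB = 101.47 × 2^40 bytes = 111,567,444,870,430.72 bytes
1 TB = 1,000,000,000,000 bytes
111,567,444,870,430.72 / 1,000,000,000,000 = 111.567 TB

111.567 TB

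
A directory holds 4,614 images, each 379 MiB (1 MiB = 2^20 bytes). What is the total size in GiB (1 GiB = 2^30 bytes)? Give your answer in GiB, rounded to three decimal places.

Total = 4,614 × 379 MiB = 1,748,706 MiB
= 1,748,706 × 1,048,576 bytes = 1,833,651,142,656 bytes
1 GiB = 1,073,741,824 bytes
1,833,651,142,656 / 1,073,741,824 = 1,707.721 GiB

1,707.721 GiB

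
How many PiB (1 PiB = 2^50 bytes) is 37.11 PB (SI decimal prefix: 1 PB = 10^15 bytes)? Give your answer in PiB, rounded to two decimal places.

37.11 PB × 1,000,000,000,000,000 bytes/PB = 37,110,000,000,000,000 bytes
1 PiB = 1,125,899,906,842,624 bytes
37,110,000,000,000,000 / 1,125,899,906,842,624 = 32.96 PiB

32.96 PiB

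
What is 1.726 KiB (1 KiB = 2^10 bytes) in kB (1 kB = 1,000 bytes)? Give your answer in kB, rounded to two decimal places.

1.77 kB

1.726 KiB = 1.726 × 2^10 bytes = 1,767.424 bytes
1 kB = 1,000 bytes
1,767.424 / 1,000 = 1.77 kB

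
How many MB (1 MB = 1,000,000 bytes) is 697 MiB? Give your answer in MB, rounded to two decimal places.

697 MiB = 697 × 2^20 bytes = 730,857,472 bytes
1 MB = 10^6 bytes = 1,000,000 bytes
730,857,472 / 1,000,000 = 730.86 MB

730.86 MB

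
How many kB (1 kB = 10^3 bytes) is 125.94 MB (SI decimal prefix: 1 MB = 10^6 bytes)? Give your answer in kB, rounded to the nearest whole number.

125.94 MB × 1,000,000 bytes/MB = 125,940,000 bytes
1 kB = 1,000 bytes
125,940,000 / 1,000 = 125,940 kB

125,940 kB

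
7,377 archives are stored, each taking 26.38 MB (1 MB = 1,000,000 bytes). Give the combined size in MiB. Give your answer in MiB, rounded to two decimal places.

185,590.04 MiB

Total = 7,377 × 26.38 MB = 194605.26 MB
= 194605.26 × 1,000,000 bytes = 194,605,260,000 bytes
1 MiB = 1,048,576 bytes
194,605,260,000 / 1,048,576 = 185,590.04 MiB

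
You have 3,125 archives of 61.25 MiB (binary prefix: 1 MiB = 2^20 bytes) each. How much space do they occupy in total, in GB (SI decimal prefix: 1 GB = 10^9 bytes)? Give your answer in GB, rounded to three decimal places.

200.704 GB

Total = 3,125 × 61.25 MiB = 191406.25 MiB
= 191406.25 × 1,048,576 bytes = 200,704,000,000 bytes
1 GB = 1,000,000,000 bytes
200,704,000,000 / 1,000,000,000 = 200.704 GB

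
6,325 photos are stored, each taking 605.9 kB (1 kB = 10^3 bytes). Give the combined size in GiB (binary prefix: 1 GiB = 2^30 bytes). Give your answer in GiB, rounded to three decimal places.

Total = 6,325 × 605.9 kB = 3832317.5 kB
= 3832317.5 × 1,000 bytes = 3,832,317,500 bytes
1 GiB = 1,073,741,824 bytes
3,832,317,500 / 1,073,741,824 = 3.569 GiB

3.569 GiB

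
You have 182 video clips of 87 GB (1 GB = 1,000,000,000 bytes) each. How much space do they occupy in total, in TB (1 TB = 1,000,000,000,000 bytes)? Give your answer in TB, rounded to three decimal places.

15.834 TB

Total = 182 × 87 GB = 15,834 GB
= 15,834 × 1,000,000,000 bytes = 15,834,000,000,000 bytes
1 TB = 1,000,000,000,000 bytes
15,834,000,000,000 / 1,000,000,000,000 = 15.834 TB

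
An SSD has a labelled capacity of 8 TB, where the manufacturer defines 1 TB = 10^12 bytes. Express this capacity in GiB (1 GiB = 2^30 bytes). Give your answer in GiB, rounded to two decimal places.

8 TB × 1,000,000,000,000 bytes/TB = 8,000,000,000,000 bytes
1 GiB = 1,073,741,824 bytes
8,000,000,000,000 / 1,073,741,824 = 7,450.58 GiB

7,450.58 GiB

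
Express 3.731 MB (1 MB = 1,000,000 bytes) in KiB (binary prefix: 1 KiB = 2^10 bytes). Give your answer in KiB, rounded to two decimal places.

3,643.55 KiB

3.731 MB × 1,000,000 bytes/MB = 3,731,000 bytes
1 KiB = 1,024 bytes
3,731,000 / 1,024 = 3,643.55 KiB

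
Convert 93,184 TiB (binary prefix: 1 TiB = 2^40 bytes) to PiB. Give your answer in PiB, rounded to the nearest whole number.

91 PiB

93,184 TiB × 1,099,511,627,776 bytes/TiB = 102,456,891,522,678,784 bytes
1 PiB = 2^50 bytes = 1,125,899,906,842,624 bytes
102,456,891,522,678,784 / 1,125,899,906,842,624 = 91 PiB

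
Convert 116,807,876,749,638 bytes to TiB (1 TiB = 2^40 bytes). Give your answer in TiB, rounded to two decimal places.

116,807,876,749,638 bytes given.
1 TiB = 1,099,511,627,776 bytes
116,807,876,749,638 / 1,099,511,627,776 = 106.24 TiB

106.24 TiB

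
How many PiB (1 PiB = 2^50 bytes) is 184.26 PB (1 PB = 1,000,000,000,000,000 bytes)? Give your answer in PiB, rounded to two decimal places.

184.26 PB × 1,000,000,000,000,000 bytes/PB = 184,260,000,000,000,000 bytes
1 PiB = 1,125,899,906,842,624 bytes
184,260,000,000,000,000 / 1,125,899,906,842,624 = 163.66 PiB

163.66 PiB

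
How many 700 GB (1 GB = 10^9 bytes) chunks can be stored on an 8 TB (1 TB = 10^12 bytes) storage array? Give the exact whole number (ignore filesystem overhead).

11

Capacity: 8 TB = 8,000,000,000,000 bytes
Per item: 700 GB = 700,000,000,000 bytes
⌊8,000,000,000,000 / 700,000,000,000⌋ = 11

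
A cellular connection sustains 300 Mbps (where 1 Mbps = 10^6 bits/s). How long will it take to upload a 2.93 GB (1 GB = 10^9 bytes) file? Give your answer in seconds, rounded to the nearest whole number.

2.93 GB = 2,930,000,000 bytes = 23,440,000,000 bits
300 Mbps = 300,000,000 bits/s
time = 23,440,000,000 / 300,000,000 = 78 s

78 seconds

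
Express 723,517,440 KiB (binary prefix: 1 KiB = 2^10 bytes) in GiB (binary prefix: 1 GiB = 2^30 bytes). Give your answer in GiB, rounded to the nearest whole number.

690 GiB

723,517,440 KiB × 1,024 bytes/KiB = 740,881,858,560 bytes
1 GiB = 2^30 bytes = 1,073,741,824 bytes
740,881,858,560 / 1,073,741,824 = 690 GiB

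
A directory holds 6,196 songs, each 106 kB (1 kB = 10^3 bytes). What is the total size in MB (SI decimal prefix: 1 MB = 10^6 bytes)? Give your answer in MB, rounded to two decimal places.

Total = 6,196 × 106 kB = 656,776 kB
= 656,776 × 1,000 bytes = 656,776,000 bytes
1 MB = 1,000,000 bytes
656,776,000 / 1,000,000 = 656.78 MB

656.78 MB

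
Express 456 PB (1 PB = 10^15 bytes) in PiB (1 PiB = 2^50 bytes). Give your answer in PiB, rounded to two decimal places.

456 PB = 456 × 10^15 bytes = 456,000,000,000,000,000 bytes
1 PiB = 1,125,899,906,842,624 bytes
456,000,000,000,000,000 / 1,125,899,906,842,624 = 405.01 PiB

405.01 PiB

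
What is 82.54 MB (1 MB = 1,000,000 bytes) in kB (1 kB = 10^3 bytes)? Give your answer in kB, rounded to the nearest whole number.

82,540 kB

82.54 MB = 82.54 × 10^6 bytes = 82,540,000 bytes
1 kB = 10^3 bytes = 1,000 bytes
82,540,000 / 1,000 = 82,540 kB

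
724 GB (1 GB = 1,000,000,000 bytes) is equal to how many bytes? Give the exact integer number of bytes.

724 × 1,000,000,000 = 724,000,000,000 bytes

724,000,000,000 bytes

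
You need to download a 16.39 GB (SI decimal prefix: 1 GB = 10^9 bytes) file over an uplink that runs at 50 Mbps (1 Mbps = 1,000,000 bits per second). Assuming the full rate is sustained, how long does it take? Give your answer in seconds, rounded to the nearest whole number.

16.39 GB = 16,390,000,000 bytes = 131,120,000,000 bits
50 Mbps = 50,000,000 bits/s
time = 131,120,000,000 / 50,000,000 = 2,622 s

2,622 seconds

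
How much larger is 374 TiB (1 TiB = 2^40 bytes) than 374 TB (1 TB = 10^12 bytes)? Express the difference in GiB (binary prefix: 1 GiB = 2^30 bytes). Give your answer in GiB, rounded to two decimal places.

374 TiB = 374 × 1,099,511,627,776 = 411,217,348,788,224 bytes
374 TB = 374 × 1,000,000,000,000 = 374,000,000,000,000 bytes
difference = 37,217,348,788,224 bytes
37,217,348,788,224 / 1,073,741,824 = 34,661.36 GiB

34,661.36 GiB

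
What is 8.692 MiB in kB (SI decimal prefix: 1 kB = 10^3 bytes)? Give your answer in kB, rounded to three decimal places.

8.692 MiB = 8.692 × 2^20 bytes = 9,114,222.592 bytes
1 kB = 10^3 bytes = 1,000 bytes
9,114,222.592 / 1,000 = 9,114.223 kB

9,114.223 kB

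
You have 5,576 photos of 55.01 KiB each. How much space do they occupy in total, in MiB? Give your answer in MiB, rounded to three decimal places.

Total = 5,576 × 55.01 KiB = 306735.76 KiB
= 306735.76 × 1,024 bytes = 314,097,418.24 bytes
1 MiB = 1,048,576 bytes
314,097,418.24 / 1,048,576 = 299.547 MiB

299.547 MiB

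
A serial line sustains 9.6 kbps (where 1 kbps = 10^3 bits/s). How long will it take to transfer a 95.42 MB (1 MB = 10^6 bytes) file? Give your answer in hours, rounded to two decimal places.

95.42 MB = 95,420,000 bytes = 763,360,000 bits
9.6 kbps = 9,600 bits/s
time = 763,360,000 / 9,600 = 79,516.6667 s
79,516.6667 s / 3600 = 22.09 hours

22.09 hours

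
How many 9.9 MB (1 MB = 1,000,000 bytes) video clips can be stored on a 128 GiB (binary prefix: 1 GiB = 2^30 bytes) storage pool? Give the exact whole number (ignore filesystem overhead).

Capacity: 128 GiB = 137,438,953,472 bytes
Per item: 9.9 MB = 9,900,000 bytes
⌊137,438,953,472 / 9,900,000⌋ = 13,882

13,882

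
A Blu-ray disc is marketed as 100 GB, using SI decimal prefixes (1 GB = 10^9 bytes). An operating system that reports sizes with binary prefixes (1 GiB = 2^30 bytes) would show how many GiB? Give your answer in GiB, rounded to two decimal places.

93.13 GiB

100 GB × 1,000,000,000 bytes/GB = 100,000,000,000 bytes
1 GiB = 2^30 bytes = 1,073,741,824 bytes
100,000,000,000 / 1,073,741,824 = 93.13 GiB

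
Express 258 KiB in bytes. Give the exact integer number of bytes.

258 × 1,024 = 264,192 bytes

264,192 bytes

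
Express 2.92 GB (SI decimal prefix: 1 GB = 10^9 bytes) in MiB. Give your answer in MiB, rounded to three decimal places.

2.92 GB = 2.92 × 10^9 bytes = 2,920,000,000 bytes
1 MiB = 1,048,576 bytes
2,920,000,000 / 1,048,576 = 2,784.729 MiB

2,784.729 MiB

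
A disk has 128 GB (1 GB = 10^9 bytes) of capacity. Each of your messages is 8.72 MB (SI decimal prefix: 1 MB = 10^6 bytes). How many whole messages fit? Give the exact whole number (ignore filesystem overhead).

Capacity: 128 GB = 128,000,000,000 bytes
Per item: 8.72 MB = 8,720,000 bytes
⌊128,000,000,000 / 8,720,000⌋ = 14,678

14,678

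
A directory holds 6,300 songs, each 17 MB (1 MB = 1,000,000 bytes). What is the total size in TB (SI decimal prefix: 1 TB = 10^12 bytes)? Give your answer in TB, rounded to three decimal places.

0.107 TB

Total = 6,300 × 17 MB = 107,100 MB
= 107,100 × 1,000,000 bytes = 107,100,000,000 bytes
1 TB = 1,000,000,000,000 bytes
107,100,000,000 / 1,000,000,000,000 = 0.107 TB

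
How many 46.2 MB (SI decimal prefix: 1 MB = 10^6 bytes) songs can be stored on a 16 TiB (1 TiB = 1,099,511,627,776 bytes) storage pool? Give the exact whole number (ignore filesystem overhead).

Capacity: 16 TiB = 17,592,186,044,416 bytes
Per item: 46.2 MB = 46,200,000 bytes
⌊17,592,186,044,416 / 46,200,000⌋ = 380,783

380,783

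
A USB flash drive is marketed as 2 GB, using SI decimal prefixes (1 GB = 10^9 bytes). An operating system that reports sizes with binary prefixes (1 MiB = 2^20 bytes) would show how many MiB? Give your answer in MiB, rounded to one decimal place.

1,907.3 MiB

2 GB = 2 × 10^9 bytes = 2,000,000,000 bytes
1 MiB = 1,048,576 bytes
2,000,000,000 / 1,048,576 = 1,907.3 MiB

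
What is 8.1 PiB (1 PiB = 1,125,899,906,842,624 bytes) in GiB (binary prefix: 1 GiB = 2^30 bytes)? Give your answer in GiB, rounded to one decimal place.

8,493,465.6 GiB

8.1 PiB = 8.1 × 2^50 bytes = 9,119,789,245,425,254.4 bytes
1 GiB = 1,073,741,824 bytes
9,119,789,245,425,254.4 / 1,073,741,824 = 8,493,465.6 GiB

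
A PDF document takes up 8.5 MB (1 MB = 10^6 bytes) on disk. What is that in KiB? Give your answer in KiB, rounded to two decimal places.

8,300.78 KiB

8.5 MB × 1,000,000 bytes/MB = 8,500,000 bytes
1 KiB = 1,024 bytes
8,500,000 / 1,024 = 8,300.78 KiB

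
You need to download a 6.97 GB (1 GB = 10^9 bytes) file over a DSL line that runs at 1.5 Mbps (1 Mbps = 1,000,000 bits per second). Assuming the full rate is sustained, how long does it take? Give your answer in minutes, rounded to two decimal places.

6.97 GB = 6,970,000,000 bytes = 55,760,000,000 bits
1.5 Mbps = 1,500,000 bits/s
time = 55,760,000,000 / 1,500,000 = 37,173.333 s
37,173.333 s / 60 = 619.56 minutes

619.56 minutes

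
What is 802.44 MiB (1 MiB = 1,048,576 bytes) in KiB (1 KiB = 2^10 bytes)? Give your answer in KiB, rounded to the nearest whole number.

821,699 KiB

802.44 MiB = 802.44 × 2^20 bytes = 841,419,325.44 bytes
1 KiB = 1,024 bytes
841,419,325.44 / 1,024 = 821,699 KiB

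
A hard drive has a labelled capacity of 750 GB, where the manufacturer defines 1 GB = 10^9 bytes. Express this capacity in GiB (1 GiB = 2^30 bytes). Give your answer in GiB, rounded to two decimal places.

750 GB = 750 × 10^9 bytes = 750,000,000,000 bytes
1 GiB = 1,073,741,824 bytes
750,000,000,000 / 1,073,741,824 = 698.49 GiB

698.49 GiB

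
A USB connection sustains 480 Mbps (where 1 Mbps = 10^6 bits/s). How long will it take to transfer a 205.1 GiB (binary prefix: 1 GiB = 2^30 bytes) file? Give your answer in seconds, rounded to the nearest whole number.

3,670 seconds

205.1 GiB = 220,224,448,102.4 bytes = 1,761,795,584,819.2 bits
480 Mbps = 480,000,000 bits/s
time = 1,761,795,584,819.2 / 480,000,000 = 3,670 s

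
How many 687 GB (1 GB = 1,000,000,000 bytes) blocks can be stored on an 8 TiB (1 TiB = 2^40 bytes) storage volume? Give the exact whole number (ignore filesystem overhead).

12

Capacity: 8 TiB = 8,796,093,022,208 bytes
Per item: 687 GB = 687,000,000,000 bytes
⌊8,796,093,022,208 / 687,000,000,000⌋ = 12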